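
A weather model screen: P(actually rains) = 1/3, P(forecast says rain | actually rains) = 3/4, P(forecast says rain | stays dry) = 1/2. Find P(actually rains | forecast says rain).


P(A) = P(A|B)P(B) + P(A|B')P(B') = 3/4*1/3 + 1/2*2/3 = 7/12
P(B|A) = P(A|B)P(B)/P(A) = (1/4)/(7/12) = 3/7

3/7


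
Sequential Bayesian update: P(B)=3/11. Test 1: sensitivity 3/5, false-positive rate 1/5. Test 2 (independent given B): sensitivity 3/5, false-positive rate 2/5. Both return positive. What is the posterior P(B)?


After test 1: P(+) = 3/5*3/11 + 1/5*8/11 = 17/55
P(B|+) = (9/55)/(17/55) = 9/17
After test 2 (use post1 as new prior): P(+) = 3/5*9/17 + 2/5*8/17 = 43/85
P(B|+,+) = (27/85)/(43/85) = 27/43

27/43


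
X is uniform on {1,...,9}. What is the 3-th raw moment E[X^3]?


E[X^3] = (1/9) * sum(x^3 for x=1..9)
= 2025/9 = 225

225


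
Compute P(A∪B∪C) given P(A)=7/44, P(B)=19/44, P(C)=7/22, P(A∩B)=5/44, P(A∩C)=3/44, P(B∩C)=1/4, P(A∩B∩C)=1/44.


P(A∪B∪C) = P(A)+P(B)+P(C) - P(AB)-P(AC)-P(BC) + P(ABC)
= 7/44+19/44+7/22 - 5/44-3/44-1/4 + 1/44
= 1/2

1/2


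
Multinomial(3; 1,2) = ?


3! = 6
Denominator: 1!=1 * 2!=2
Coefficient = 6 / 2 = 3

3


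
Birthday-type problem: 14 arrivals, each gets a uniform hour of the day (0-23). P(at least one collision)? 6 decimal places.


P(all different) = prod((24-i)/24 for i=0..13) = 0.008128
P(at least one match) = 1 - 0.008128 = 0.991872

0.991872


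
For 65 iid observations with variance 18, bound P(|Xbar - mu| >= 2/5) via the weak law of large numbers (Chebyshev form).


Var(Xbar) = Var(X)/n = 18/65
Chebyshev: P(|Xbar-mu| >= 2/5) <= Var(Xbar)/(2/5)^2 = (18/65)/(4/25) = 45/26
Bound exceeds 1, so trivial bound: 1

1


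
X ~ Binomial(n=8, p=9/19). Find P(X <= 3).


P(X<=3) = P(X=0) + P(X=1) + P(X=2) + P(X=3)
= 100000000/16983563041 + 720000000/16983563041 + 2268000000/16983563041 + 4082400000/16983563041
= 7170400000/16983563041

7170400000/16983563041


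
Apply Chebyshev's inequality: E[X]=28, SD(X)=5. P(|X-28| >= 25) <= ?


k = 25/5 = 5
Chebyshev: P(|X-mu| >= k*sigma) <= 1/k^2 = 1/5^2 = 1/25

1/25


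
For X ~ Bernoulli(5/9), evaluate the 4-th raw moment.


For Bernoulli: X in {0,1}
E[X^4] = 0^4*(1-5/9) + 1^4*5/9 = 5/9

5/9


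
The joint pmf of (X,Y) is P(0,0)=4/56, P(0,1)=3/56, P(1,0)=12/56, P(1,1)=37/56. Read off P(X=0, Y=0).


Read from table: P(X=0, Y=0) = 4/56 = 1/14

1/14


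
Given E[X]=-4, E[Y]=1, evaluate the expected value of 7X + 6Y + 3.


E[7X + 6Y + 3] = 7*E[X] + 6*E[Y] + 3
= (7)*(-4) + (6)*(1) + (3)
= -28 + 6 + 3 = -19

-19


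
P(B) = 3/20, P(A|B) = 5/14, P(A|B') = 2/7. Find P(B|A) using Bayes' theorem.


P(A) = P(A|B)P(B) + P(A|B')P(B') = 5/14*3/20 + 2/7*17/20 = 83/280
P(B|A) = P(A|B)P(B)/P(A) = (3/56)/(83/280) = 15/83

15/83


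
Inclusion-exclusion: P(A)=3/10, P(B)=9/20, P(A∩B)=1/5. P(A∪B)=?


P(A∪B) = P(A) + P(B) - P(A∩B)
= 3/10 + 9/20 - 1/5 = 11/20

11/20


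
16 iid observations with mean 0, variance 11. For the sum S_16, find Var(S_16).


By independence, Var(S_n) = n*Var(X_1) = 16*11 = 176

176


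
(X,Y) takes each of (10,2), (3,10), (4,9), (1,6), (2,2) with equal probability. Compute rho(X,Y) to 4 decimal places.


Cov(X,Y) = -4.0000, Var(X) = 10.0000, Var(Y) = 11.3600
rho = Cov/(sqrt(VarX)*sqrt(VarY)) = -0.3753

-0.3753


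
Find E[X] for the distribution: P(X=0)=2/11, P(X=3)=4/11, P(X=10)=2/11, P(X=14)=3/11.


E[X] = sum(x * P(x))
= 0*2/11 + 3*4/11 + 10*2/11 + 14*3/11
= 74/11

74/11


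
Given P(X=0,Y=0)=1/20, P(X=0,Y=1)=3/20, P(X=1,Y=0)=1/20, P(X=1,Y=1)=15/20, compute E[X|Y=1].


P(Y=1) = 18/20
E[X|Y=1] = (0*3 + 1*15)/18 = 15/18 = 5/6

5/6


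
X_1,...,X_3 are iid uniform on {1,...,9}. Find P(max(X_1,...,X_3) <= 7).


P(max <= 7) = P(all X_i <= 7) = (P(X_1 <= 7))^3
= (7/9)^3 = 343/729

343/729


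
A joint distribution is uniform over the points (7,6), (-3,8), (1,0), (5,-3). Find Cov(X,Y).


E[X]=5/2, E[Y]=11/4, E[XY]=3/4
Cov(X,Y) = E[XY] - E[X]E[Y] = 3/4 - 5/2*11/4 = -49/8

-49/8


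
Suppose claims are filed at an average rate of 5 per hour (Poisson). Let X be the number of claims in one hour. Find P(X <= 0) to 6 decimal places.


P(X<=0) = e^(-5)*5^0/0!
≈ 0.0067379470
≈ 0.006738

0.006738


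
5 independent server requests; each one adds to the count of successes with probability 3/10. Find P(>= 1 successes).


P(at least one) = 1 - P(none)
P(none) = (1 - 3/10)^5 = (7/10)^5 = 16807/100000
P(at least one) = 1 - 16807/100000 = 83193/100000

83193/100000


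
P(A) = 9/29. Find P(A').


P(A') = 1 - P(A) = 1 - 9/29 = 20/29

20/29


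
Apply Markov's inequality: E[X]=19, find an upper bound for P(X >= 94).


Markov: P(X >= a) <= E[X]/a
P(X >= 94) <= 19/94

19/94


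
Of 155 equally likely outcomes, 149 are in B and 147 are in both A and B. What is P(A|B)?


P(A|B) = P(A∩B)/P(B) = (147/155)/(149/155) = 147/149

147/149


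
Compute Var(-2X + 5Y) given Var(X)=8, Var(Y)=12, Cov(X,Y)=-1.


Var(-2X + 5Y) = (-2)^2*Var(X) + 5^2*Var(Y) + 2*(-2)*5*Cov(X,Y)
= 4*8 + 25*12 - 20*(-1)
= 32 + 300 + 20 = 352

352


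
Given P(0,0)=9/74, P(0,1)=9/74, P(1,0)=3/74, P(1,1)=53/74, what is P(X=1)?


P(X=1) = P(1,0)+P(1,1) = 3/74 + 53/74 = 56/74 = 28/37

28/37


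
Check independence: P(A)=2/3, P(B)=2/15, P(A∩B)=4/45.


P(A)*P(B) = 2/3*2/15 = 4/45
P(A∩B) = 4/45, which equals P(A)P(B), so independent

Yes, A and B are independent


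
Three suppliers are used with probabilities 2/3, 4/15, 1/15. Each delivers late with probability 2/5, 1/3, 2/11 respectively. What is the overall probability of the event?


P(A) = P(A|B1)P(B1) + P(A|B2)P(B2) + P(A|B3)P(B3)
= 2/5*2/3 + 1/3*4/15 + 2/11*1/15
= 4/15 + 4/45 + 2/165 = 182/495

182/495


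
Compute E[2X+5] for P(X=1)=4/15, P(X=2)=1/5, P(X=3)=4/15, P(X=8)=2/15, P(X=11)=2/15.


E[2X+5] = sum(g(x)*P(x))
= 7*4/15 + 9*1/5 + 11*4/15 + 21*2/15 + 27*2/15
= 13

13


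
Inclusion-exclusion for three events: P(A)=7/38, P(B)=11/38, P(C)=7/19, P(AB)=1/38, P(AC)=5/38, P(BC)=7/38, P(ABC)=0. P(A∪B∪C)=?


P(A∪B∪C) = P(A)+P(B)+P(C) - P(AB)-P(AC)-P(BC) + P(ABC)
= 7/38+11/38+7/19 - 1/38-5/38-7/38 + 0
= 1/2

1/2


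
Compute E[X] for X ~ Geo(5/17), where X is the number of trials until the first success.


For geometric (trials until first success), E[X] = 1/p = 1/(5/17) = 17/5

17/5


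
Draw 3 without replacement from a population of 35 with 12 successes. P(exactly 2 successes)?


P(X=2) = C(12,2)*C(23,1) / C(35,3)
= 66*23 / 6545
= 1518/6545 = 138/595

138/595


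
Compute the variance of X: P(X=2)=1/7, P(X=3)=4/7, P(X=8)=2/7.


E[X] = 30/7, E[X^2] = 24
Var(X) = E[X^2] - (E[X])^2 = 24 - (30/7)^2 = 276/49

276/49


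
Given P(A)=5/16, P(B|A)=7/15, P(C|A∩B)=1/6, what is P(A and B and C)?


P(A∩B∩C) = P(A) * P(B|A) * P(C|A∩B)
= 5/16 * 7/15 * 1/6
= 7/48 * 1/6 = 7/288

7/288


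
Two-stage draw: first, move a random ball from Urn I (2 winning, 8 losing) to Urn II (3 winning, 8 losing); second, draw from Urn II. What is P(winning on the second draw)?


P(transfer winning) = 2/10 = 1/5; P(transfer losing) = 4/5
If winning transferred: Urn II has 4 winning of 12, so P(winning|winning moved) = 1/3
If losing transferred: Urn II has 3 winning of 12, so P(winning|losing moved) = 1/4
By total probability: P(winning) = 1/5*1/3 + 4/5*1/4 = 4/15

4/15


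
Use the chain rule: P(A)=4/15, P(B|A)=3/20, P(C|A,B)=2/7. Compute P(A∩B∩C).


P(A∩B∩C) = P(A) * P(B|A) * P(C|A∩B)
= 4/15 * 3/20 * 2/7
= 1/25 * 2/7 = 2/175

2/175


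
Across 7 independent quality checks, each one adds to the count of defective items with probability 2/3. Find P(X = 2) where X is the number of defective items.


P(X=2) = C(7,2) * p^2 * (1-p)^5
= 21 * 4/9 * 1/243
= 28/729

28/729


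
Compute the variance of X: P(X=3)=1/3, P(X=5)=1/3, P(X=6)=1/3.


E[X] = 14/3, E[X^2] = 70/3
Var(X) = E[X^2] - (E[X])^2 = 70/3 - (14/3)^2 = 14/9

14/9


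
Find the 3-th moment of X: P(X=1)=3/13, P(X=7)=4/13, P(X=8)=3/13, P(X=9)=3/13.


E[X^3] = sum(x^3 * P(x))
= 1*3/13 + 343*4/13 + 512*3/13 + 729*3/13
= 5098/13

5098/13


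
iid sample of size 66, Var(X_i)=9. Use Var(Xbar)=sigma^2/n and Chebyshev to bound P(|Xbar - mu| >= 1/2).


Var(Xbar) = Var(X)/n = 9/66
Chebyshev: P(|Xbar-mu| >= 1/2) <= Var(Xbar)/(1/2)^2 = (3/22)/(1/4) = 6/11

6/11


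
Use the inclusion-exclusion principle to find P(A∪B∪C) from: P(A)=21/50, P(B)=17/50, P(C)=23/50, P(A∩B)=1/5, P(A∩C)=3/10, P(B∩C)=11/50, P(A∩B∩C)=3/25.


P(A∪B∪C) = P(A)+P(B)+P(C) - P(AB)-P(AC)-P(BC) + P(ABC)
= 21/50+17/50+23/50 - 1/5-3/10-11/50 + 3/25
= 31/50

31/50


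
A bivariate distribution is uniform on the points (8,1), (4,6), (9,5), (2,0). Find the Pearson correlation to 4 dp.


Cov(X,Y) = 2.0000, Var(X) = 8.1875, Var(Y) = 6.5000
rho = Cov/(sqrt(VarX)*sqrt(VarY)) = 0.2742

0.2742


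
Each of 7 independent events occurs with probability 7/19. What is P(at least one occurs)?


P(at least one) = 1 - P(none)
P(none) = (1 - 7/19)^7 = (12/19)^7 = 35831808/893871739
P(at least one) = 1 - 35831808/893871739 = 858039931/893871739

858039931/893871739


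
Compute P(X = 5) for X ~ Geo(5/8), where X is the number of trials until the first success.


P(X=5) = (1-p)^4 * p = (3/8)^4 * 5/8
= 81/4096 * 5/8 = 405/32768

405/32768


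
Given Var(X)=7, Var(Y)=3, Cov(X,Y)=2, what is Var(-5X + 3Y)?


Var(-5X + 3Y) = (-5)^2*Var(X) + 3^2*Var(Y) + 2*(-5)*3*Cov(X,Y)
= 25*7 + 9*3 - 30*2
= 175 + 27 - 60 = 142

142


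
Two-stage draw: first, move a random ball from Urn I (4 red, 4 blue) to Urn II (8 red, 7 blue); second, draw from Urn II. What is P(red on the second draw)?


P(transfer red) = 4/8 = 1/2; P(transfer blue) = 1/2
If red transferred: Urn II has 9 red of 16, so P(red|red moved) = 9/16
If blue transferred: Urn II has 8 red of 16, so P(red|blue moved) = 1/2
By total probability: P(red) = 1/2*9/16 + 1/2*1/2 = 17/32

17/32


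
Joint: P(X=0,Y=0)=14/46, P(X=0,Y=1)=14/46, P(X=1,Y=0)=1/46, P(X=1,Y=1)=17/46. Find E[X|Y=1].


P(Y=1) = 31/46
E[X|Y=1] = (0*14 + 1*17)/31 = 17/31

17/31


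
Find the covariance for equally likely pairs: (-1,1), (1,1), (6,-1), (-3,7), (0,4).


E[X]=3/5, E[Y]=12/5, E[XY]=-27/5
Cov(X,Y) = E[XY] - E[X]E[Y] = -27/5 - 3/5*12/5 = -171/25

-171/25


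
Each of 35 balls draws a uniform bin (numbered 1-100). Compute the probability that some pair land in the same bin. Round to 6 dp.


P(all different) = prod((100-i)/100 for i=0..34) = 0.001132
P(at least one match) = 1 - 0.001132 = 0.998868

0.998868


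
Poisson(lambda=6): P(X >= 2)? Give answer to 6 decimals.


P(X>=2) = 1 - P(X<=1) = 1 - (e^(-6)*6^0/0! + e^(-6)*6^1/1!)
≈ 1 - (0.0024787522 + 0.0148725131)
= 1 - 0.0173512653 = 0.9826487347
≈ 0.982649

0.982649


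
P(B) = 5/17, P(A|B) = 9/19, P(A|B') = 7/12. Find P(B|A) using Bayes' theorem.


P(A) = P(A|B)P(B) + P(A|B')P(B') = 9/19*5/17 + 7/12*12/17 = 178/323
P(B|A) = P(A|B)P(B)/P(A) = (45/323)/(178/323) = 45/178

45/178


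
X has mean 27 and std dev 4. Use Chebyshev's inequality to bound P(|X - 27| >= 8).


k = 8/4 = 2
Chebyshev: P(|X-mu| >= k*sigma) <= 1/k^2 = 1/2^2 = 1/4

1/4


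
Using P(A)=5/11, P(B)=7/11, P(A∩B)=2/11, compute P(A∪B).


P(A∪B) = P(A) + P(B) - P(A∩B)
= 5/11 + 7/11 - 2/11 = 10/11

10/11


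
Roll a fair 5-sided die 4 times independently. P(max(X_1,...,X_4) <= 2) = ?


P(max <= 2) = P(all X_i <= 2) = (P(X_1 <= 2))^4
= (2/5)^4 = 16/625

16/625


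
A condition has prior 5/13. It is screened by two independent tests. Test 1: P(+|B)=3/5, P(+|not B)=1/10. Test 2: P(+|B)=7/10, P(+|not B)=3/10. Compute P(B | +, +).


After test 1: P(+) = 3/5*5/13 + 1/10*8/13 = 19/65
P(B|+) = (3/13)/(19/65) = 15/19
After test 2 (use post1 as new prior): P(+) = 7/10*15/19 + 3/10*4/19 = 117/190
P(B|+,+) = (21/38)/(117/190) = 35/39

35/39


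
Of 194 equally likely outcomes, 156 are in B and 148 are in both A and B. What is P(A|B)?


P(A|B) = P(A∩B)/P(B) = (148/194)/(156/194) = 148/156 = 37/39

37/39


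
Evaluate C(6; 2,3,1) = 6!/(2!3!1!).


6! = 720
Denominator: 2!=2 * 3!=6 * 1!=1
Coefficient = 720 / 12 = 60

60


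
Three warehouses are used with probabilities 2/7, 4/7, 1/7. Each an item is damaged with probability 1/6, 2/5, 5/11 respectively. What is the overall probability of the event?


P(A) = P(A|B1)P(B1) + P(A|B2)P(B2) + P(A|B3)P(B3)
= 1/6*2/7 + 2/5*4/7 + 5/11*1/7
= 1/21 + 8/35 + 5/77 = 394/1155

394/1155


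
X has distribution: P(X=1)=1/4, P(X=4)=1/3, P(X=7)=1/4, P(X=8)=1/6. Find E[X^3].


E[X^3] = sum(g(x)*P(x))
= 1*1/4 + 64*1/3 + 343*1/4 + 512*1/6
= 578/3

578/3


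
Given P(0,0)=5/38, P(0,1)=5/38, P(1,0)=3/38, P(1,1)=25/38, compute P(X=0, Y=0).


Read from table: P(X=0, Y=0) = 5/38

5/38


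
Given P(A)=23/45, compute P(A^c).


P(A') = 1 - P(A) = 1 - 23/45 = 22/45

22/45


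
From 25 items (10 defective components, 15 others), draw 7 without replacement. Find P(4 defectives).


P(X=4) = C(10,4)*C(15,3) / C(25,7)
= 210*455 / 480700
= 95550/480700 = 1911/9614

1911/9614


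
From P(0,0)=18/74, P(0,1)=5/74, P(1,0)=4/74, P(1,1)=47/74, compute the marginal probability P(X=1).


P(X=1) = P(1,0)+P(1,1) = 4/74 + 47/74 = 51/74

51/74


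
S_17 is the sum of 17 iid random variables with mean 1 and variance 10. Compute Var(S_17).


By independence, Var(S_n) = n*Var(X_1) = 17*10 = 170

170


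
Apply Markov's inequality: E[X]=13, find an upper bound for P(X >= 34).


Markov: P(X >= a) <= E[X]/a
P(X >= 34) <= 13/34

13/34


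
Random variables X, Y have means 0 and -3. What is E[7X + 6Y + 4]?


E[7X + 6Y + 4] = 7*E[X] + 6*E[Y] + 4
= (7)*(0) + (6)*(-3) + (4)
= 0 - 18 + 4 = -14

-14


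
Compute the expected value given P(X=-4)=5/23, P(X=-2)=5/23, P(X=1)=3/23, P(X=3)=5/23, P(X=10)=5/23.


E[X] = sum(x * P(x))
= -4*5/23 - 2*5/23 + 1*3/23 + 3*5/23 + 10*5/23
= 38/23

38/23


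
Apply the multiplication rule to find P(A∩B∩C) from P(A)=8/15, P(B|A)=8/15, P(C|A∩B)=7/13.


P(A∩B∩C) = P(A) * P(B|A) * P(C|A∩B)
= 8/15 * 8/15 * 7/13
= 64/225 * 7/13 = 448/2925

448/2925


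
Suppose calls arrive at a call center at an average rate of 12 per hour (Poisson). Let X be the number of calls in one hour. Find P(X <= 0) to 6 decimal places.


P(X<=0) = e^(-12)*12^0/0!
≈ 0.0000061442
≈ 0.000006

0.000006


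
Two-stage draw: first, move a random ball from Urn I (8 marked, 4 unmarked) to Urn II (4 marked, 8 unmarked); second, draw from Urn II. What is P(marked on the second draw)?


P(transfer marked) = 8/12 = 2/3; P(transfer unmarked) = 1/3
If marked transferred: Urn II has 5 marked of 13, so P(marked|marked moved) = 5/13
If unmarked transferred: Urn II has 4 marked of 13, so P(marked|unmarked moved) = 4/13
By total probability: P(marked) = 2/3*5/13 + 1/3*4/13 = 14/39

14/39


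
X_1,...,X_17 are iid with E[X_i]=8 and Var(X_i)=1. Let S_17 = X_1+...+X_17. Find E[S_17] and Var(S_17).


E[S_n] = n*mu = 17*8 = 136
Var(S_n) = n*sigma^2 = 17*1 = 17

E[S_17]=136, Var(S_17)=17


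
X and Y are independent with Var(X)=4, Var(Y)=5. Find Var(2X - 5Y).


Independence => Cov(X,Y)=0
Var(2X - 5Y) = 2^2*Var(X) + (-5)^2*Var(Y)
= 4*4 + 25*5 = 141

141


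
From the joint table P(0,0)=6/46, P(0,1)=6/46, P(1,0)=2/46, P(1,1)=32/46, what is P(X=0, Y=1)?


Read from table: P(X=0, Y=1) = 6/46 = 3/23

3/23


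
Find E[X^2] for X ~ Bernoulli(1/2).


For Bernoulli: X in {0,1}
E[X^2] = 0^2*(1-1/2) + 1^2*1/2 = 1/2

1/2


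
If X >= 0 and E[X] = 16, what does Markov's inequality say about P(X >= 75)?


Markov: P(X >= a) <= E[X]/a
P(X >= 75) <= 16/75

16/75


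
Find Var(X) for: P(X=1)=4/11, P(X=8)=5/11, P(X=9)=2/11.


E[X] = 62/11, E[X^2] = 486/11
Var(X) = E[X^2] - (E[X])^2 = 486/11 - (62/11)^2 = 1502/121

1502/121


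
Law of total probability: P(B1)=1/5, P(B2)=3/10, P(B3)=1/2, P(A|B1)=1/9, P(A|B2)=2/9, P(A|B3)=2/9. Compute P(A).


P(A) = P(A|B1)P(B1) + P(A|B2)P(B2) + P(A|B3)P(B3)
= 1/9*1/5 + 2/9*3/10 + 2/9*1/2
= 1/45 + 1/15 + 1/9 = 1/5

1/5


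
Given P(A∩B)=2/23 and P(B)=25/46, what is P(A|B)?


P(A|B) = P(A∩B)/P(B) = (4/46)/(25/46) = 4/25

4/25


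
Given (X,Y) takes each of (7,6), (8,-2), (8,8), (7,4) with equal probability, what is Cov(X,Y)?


E[X]=15/2, E[Y]=4, E[XY]=59/2
Cov(X,Y) = E[XY] - E[X]E[Y] = 59/2 - 15/2*4 = -1/2

-1/2


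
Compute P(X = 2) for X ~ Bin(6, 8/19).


P(X=2) = C(6,2) * p^2 * (1-p)^4
= 15 * 64/361 * 14641/130321
= 14055360/47045881

14055360/47045881


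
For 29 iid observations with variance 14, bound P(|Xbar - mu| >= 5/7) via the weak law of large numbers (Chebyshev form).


Var(Xbar) = Var(X)/n = 14/29
Chebyshev: P(|Xbar-mu| >= 5/7) <= Var(Xbar)/(5/7)^2 = (14/29)/(25/49) = 686/725

686/725


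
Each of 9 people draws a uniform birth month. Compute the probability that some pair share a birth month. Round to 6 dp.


P(all different) = prod((12-i)/12 for i=0..8) = 0.015472
P(at least one match) = 1 - 0.015472 = 0.984528

0.984528


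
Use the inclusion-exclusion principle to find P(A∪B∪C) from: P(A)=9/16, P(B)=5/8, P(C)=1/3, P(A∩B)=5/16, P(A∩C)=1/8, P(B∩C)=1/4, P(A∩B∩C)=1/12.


P(A∪B∪C) = P(A)+P(B)+P(C) - P(AB)-P(AC)-P(BC) + P(ABC)
= 9/16+5/8+1/3 - 5/16-1/8-1/4 + 1/12
= 11/12

11/12


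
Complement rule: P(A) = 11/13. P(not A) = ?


P(A') = 1 - P(A) = 1 - 11/13 = 2/13

2/13


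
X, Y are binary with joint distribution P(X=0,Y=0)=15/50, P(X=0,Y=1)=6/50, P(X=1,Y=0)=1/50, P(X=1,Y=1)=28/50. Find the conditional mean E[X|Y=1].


P(Y=1) = 34/50
E[X|Y=1] = (0*6 + 1*28)/34 = 28/34 = 14/17

14/17


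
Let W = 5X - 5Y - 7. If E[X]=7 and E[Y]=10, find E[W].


E[5X - 5Y - 7] = 5*E[X] - 5*E[Y] - 7
= (5)*(7) + (-5)*(10) + (-7)
= 35 - 50 - 7 = -22

-22


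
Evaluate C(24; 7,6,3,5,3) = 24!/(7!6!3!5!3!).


24! = 620448401733239439360000
Denominator: 7!=5040 * 6!=720 * 3!=6 * 5!=120 * 3!=6
Coefficient = 620448401733239439360000 / 15676416000 = 39578459880960

39578459880960


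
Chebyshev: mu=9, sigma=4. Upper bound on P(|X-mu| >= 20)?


k = 20/4 = 5
Chebyshev: P(|X-mu| >= k*sigma) <= 1/k^2 = 1/5^2 = 1/25

1/25


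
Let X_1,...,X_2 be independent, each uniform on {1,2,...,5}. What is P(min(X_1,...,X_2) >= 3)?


P(min >= 3) = P(all X_i >= 3) = (P(X_1 >= 3))^2
= (3/5)^2 = 9/25

9/25


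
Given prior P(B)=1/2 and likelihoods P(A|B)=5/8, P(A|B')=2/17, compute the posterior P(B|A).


P(A) = P(A|B)P(B) + P(A|B')P(B') = 5/8*1/2 + 2/17*1/2 = 101/272
P(B|A) = P(A|B)P(B)/P(A) = (5/16)/(101/272) = 85/101

85/101


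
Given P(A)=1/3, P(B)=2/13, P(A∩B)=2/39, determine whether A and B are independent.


P(A)*P(B) = 1/3*2/13 = 2/39
P(A∩B) = 2/39, which equals P(A)P(B), so independent

Yes, A and B are independent


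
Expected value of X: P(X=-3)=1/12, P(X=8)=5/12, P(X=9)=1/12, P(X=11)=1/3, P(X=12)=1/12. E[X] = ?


E[X] = sum(x * P(x))
= -3*1/12 + 8*5/12 + 9*1/12 + 11*1/3 + 12*1/12
= 17/2

17/2


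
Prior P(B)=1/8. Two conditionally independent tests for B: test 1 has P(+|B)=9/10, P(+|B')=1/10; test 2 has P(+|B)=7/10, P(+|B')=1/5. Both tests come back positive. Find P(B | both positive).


After test 1: P(+) = 9/10*1/8 + 1/10*7/8 = 1/5
P(B|+) = (9/80)/(1/5) = 9/16
After test 2 (use post1 as new prior): P(+) = 7/10*9/16 + 1/5*7/16 = 77/160
P(B|+,+) = (63/160)/(77/160) = 9/11

9/11


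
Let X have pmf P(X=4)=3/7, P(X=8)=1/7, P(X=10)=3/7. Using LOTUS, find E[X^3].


E[X^3] = sum(g(x)*P(x))
= 64*3/7 + 512*1/7 + 1000*3/7
= 3704/7

3704/7


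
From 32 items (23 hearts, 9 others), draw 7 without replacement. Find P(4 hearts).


P(X=4) = C(23,4)*C(9,3) / C(32,7)
= 8855*84 / 3365856
= 743820/3365856 = 61985/280488

61985/280488


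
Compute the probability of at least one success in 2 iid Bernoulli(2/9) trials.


P(at least one) = 1 - P(none)
P(none) = (1 - 2/9)^2 = (7/9)^2 = 49/81
P(at least one) = 1 - 49/81 = 32/81

32/81


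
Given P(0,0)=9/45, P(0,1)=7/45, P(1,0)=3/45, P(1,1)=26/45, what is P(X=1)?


P(X=1) = P(1,0)+P(1,1) = 3/45 + 26/45 = 29/45

29/45


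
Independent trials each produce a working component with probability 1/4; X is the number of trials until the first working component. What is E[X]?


For geometric (trials until first success), E[X] = 1/p = 1/(1/4) = 4

4


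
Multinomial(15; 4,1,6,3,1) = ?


15! = 1307674368000
Denominator: 4!=24 * 1!=1 * 6!=720 * 3!=6 * 1!=1
Coefficient = 1307674368000 / 103680 = 12612600

12612600


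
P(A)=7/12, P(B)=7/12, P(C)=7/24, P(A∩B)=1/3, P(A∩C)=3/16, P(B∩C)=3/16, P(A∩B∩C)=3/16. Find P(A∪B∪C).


P(A∪B∪C) = P(A)+P(B)+P(C) - P(AB)-P(AC)-P(BC) + P(ABC)
= 7/12+7/12+7/24 - 1/3-3/16-3/16 + 3/16
= 15/16

15/16


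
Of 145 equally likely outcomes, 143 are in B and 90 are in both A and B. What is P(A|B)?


P(A|B) = P(A∩B)/P(B) = (90/145)/(143/145) = 90/143

90/143


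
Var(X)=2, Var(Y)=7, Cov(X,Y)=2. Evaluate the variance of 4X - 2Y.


Var(4X - 2Y) = 4^2*Var(X) + (-2)^2*Var(Y) + 2*4*(-2)*Cov(X,Y)
= 16*2 + 4*7 - 16*2
= 32 + 28 - 32 = 28

28


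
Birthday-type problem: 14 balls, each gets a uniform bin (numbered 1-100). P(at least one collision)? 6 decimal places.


P(all different) = prod((100-i)/100 for i=0..13) = 0.385214
P(at least one match) = 1 - 0.385214 = 0.614786

0.614786


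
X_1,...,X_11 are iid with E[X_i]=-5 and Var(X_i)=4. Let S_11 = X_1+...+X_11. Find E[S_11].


E[S_n] = n*E[X_1] = 11*-5 = -55

-55


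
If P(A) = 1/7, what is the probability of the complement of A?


P(A') = 1 - P(A) = 1 - 1/7 = 6/7

6/7


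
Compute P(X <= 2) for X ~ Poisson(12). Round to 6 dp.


P(X<=2) = e^(-12)*12^0/0! + e^(-12)*12^1/1! + e^(-12)*12^2/2!
≈ 0.0000061442 + 0.0000737305 + 0.0004423833
= 0.0005222580
≈ 0.000522

0.000522


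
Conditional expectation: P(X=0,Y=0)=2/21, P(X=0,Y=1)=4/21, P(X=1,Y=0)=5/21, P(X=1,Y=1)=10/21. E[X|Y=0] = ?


P(Y=0) = 7/21
E[X|Y=0] = (0*2 + 1*5)/7 = 5/7

5/7


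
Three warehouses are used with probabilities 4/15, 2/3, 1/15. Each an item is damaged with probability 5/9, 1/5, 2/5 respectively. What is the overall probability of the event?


P(A) = P(A|B1)P(B1) + P(A|B2)P(B2) + P(A|B3)P(B3)
= 5/9*4/15 + 1/5*2/3 + 2/5*1/15
= 4/27 + 2/15 + 2/75 = 208/675

208/675


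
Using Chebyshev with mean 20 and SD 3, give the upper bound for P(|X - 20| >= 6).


k = 6/3 = 2
Chebyshev: P(|X-mu| >= k*sigma) <= 1/k^2 = 1/2^2 = 1/4

1/4


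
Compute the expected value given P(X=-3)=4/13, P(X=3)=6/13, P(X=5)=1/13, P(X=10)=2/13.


E[X] = sum(x * P(x))
= -3*4/13 + 3*6/13 + 5*1/13 + 10*2/13
= 31/13

31/13


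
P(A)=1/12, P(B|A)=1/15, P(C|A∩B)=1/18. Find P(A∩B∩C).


P(A∩B∩C) = P(A) * P(B|A) * P(C|A∩B)
= 1/12 * 1/15 * 1/18
= 1/180 * 1/18 = 1/3240

1/3240


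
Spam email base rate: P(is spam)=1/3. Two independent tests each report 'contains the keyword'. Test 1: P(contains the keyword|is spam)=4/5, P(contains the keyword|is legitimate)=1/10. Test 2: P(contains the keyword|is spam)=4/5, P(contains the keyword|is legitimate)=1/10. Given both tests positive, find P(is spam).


After test 1: P(+) = 4/5*1/3 + 1/10*2/3 = 1/3
P(B|+) = (4/15)/(1/3) = 4/5
After test 2 (use post1 as new prior): P(+) = 4/5*4/5 + 1/10*1/5 = 33/50
P(B|+,+) = (16/25)/(33/50) = 32/33

32/33


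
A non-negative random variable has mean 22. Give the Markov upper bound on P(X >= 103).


Markov: P(X >= a) <= E[X]/a
P(X >= 103) <= 22/103

22/103


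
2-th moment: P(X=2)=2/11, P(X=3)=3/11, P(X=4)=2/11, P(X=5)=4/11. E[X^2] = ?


E[X^2] = sum(x^2 * P(x))
= 4*2/11 + 9*3/11 + 16*2/11 + 25*4/11
= 167/11

167/11


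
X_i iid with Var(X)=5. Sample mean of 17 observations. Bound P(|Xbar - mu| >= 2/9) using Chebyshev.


Var(Xbar) = Var(X)/n = 5/17
Chebyshev: P(|Xbar-mu| >= 2/9) <= Var(Xbar)/(2/9)^2 = (5/17)/(4/81) = 405/68
Bound exceeds 1, so trivial bound: 1

1


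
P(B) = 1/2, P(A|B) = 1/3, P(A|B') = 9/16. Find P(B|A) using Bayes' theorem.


P(A) = P(A|B)P(B) + P(A|B')P(B') = 1/3*1/2 + 9/16*1/2 = 43/96
P(B|A) = P(A|B)P(B)/P(A) = (1/6)/(43/96) = 16/43

16/43


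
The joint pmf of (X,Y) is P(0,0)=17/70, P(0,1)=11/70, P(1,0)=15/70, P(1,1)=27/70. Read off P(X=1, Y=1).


Read from table: P(X=1, Y=1) = 27/70

27/70


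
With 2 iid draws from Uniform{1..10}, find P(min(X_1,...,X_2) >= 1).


P(min >= 1) = P(all X_i >= 1) = (P(X_1 >= 1))^2
= (10/10)^2 = 1^2 = 1

1


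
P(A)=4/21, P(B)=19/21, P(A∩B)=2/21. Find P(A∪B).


P(A∪B) = P(A) + P(B) - P(A∩B)
= 4/21 + 19/21 - 2/21 = 1

1


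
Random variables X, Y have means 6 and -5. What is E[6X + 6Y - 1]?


E[6X + 6Y - 1] = 6*E[X] + 6*E[Y] - 1
= (6)*(6) + (6)*(-5) + (-1)
= 36 - 30 - 1 = 5

5


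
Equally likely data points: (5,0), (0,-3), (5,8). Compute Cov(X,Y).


E[X]=10/3, E[Y]=5/3, E[XY]=40/3
Cov(X,Y) = E[XY] - E[X]E[Y] = 40/3 - 10/3*5/3 = 70/9

70/9


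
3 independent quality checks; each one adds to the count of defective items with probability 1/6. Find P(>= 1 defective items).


P(at least one) = 1 - P(none)
P(none) = (1 - 1/6)^3 = (5/6)^3 = 125/216
P(at least one) = 1 - 125/216 = 91/216

91/216


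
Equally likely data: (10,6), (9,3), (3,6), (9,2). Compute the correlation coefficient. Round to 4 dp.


Cov(X,Y) = -2.1875, Var(X) = 7.6875, Var(Y) = 3.1875
rho = Cov/(sqrt(VarX)*sqrt(VarY)) = -0.4419

-0.4419


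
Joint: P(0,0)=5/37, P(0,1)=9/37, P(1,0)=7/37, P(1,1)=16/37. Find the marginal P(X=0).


P(X=0) = P(0,0)+P(0,1) = 5/37 + 9/37 = 14/37

14/37


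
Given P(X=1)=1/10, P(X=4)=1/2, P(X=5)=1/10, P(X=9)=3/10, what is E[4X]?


E[4X] = sum(g(x)*P(x))
= 4*1/10 + 16*1/2 + 20*1/10 + 36*3/10
= 106/5

106/5


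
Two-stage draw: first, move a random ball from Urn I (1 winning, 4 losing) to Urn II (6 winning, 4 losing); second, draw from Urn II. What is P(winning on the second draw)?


P(transfer winning) = 1/5; P(transfer losing) = 4/5
If winning transferred: Urn II has 7 winning of 11, so P(winning|winning moved) = 7/11
If losing transferred: Urn II has 6 winning of 11, so P(winning|losing moved) = 6/11
By total probability: P(winning) = 1/5*7/11 + 4/5*6/11 = 31/55

31/55


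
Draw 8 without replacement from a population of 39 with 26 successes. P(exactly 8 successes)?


P(X=8) = C(26,8)*C(13,0) / C(39,8)
= 1562275*1 / 61523748
= 1562275/61523748 = 575/22644

575/22644


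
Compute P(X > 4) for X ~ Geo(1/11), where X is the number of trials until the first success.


P(X > 4) = P(first 4 trials all fail) = (1-p)^4 = (10/11)^4 = 10000/14641

10000/14641


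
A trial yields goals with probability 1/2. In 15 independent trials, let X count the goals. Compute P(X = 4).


P(X=4) = C(15,4) * p^4 * (1-p)^11
= 1365 * 1/16 * 1/2048
= 1365/32768

1365/32768


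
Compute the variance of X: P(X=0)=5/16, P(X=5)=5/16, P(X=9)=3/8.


E[X] = 79/16, E[X^2] = 611/16
Var(X) = E[X^2] - (E[X])^2 = 611/16 - (79/16)^2 = 3535/256

3535/256


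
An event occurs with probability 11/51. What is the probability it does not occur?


P(A') = 1 - P(A) = 1 - 11/51 = 40/51

40/51


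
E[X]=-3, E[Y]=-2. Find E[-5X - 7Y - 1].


E[-5X - 7Y - 1] = -5*E[X] - 7*E[Y] - 1
= (-5)*(-3) + (-7)*(-2) + (-1)
= 15 + 14 - 1 = 28

28


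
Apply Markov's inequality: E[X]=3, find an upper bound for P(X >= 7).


Markov: P(X >= a) <= E[X]/a
P(X >= 7) <= 3/7

3/7


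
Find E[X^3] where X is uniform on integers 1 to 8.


E[X^3] = (1/8) * sum(x^3 for x=1..8)
= 1296/8 = 162

162


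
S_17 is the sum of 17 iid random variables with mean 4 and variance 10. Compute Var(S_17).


By independence, Var(S_n) = n*Var(X_1) = 17*10 = 170

170


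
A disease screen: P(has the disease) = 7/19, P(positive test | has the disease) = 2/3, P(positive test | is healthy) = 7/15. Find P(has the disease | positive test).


P(A) = P(A|B)P(B) + P(A|B')P(B') = 2/3*7/19 + 7/15*12/19 = 154/285
P(B|A) = P(A|B)P(B)/P(A) = (14/57)/(154/285) = 5/11

5/11


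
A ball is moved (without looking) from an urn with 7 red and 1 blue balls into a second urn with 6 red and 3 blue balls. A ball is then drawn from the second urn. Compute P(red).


P(transfer red) = 7/8; P(transfer blue) = 1/8
If red transferred: Urn II has 7 red of 10, so P(red|red moved) = 7/10
If blue transferred: Urn II has 6 red of 10, so P(red|blue moved) = 3/5
By total probability: P(red) = 7/8*7/10 + 1/8*3/5 = 11/16

11/16


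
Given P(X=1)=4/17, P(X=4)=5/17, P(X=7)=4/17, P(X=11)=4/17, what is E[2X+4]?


E[2X+4] = sum(g(x)*P(x))
= 6*4/17 + 12*5/17 + 18*4/17 + 26*4/17
= 260/17

260/17


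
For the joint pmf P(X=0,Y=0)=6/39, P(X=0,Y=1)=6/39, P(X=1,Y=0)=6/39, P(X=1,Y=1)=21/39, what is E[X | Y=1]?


P(Y=1) = 27/39
E[X|Y=1] = (0*6 + 1*21)/27 = 21/27 = 7/9

7/9


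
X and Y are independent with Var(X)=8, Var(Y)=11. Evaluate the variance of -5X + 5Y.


Independence => Cov(X,Y)=0
Var(-5X + 5Y) = (-5)^2*Var(X) + 5^2*Var(Y)
= 25*8 + 25*11 = 475

475


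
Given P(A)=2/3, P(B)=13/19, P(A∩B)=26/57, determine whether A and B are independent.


P(A)*P(B) = 2/3*13/19 = 26/57
P(A∩B) = 26/57, which equals P(A)P(B), so independent

Yes, A and B are independent


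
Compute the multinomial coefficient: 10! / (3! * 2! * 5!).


10! = 3628800
Denominator: 3!=6 * 2!=2 * 5!=120
Coefficient = 3628800 / 1440 = 2520

2520


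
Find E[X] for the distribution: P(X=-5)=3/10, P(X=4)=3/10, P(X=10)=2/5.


E[X] = sum(x * P(x))
= -5*3/10 + 4*3/10 + 10*2/5
= 37/10

37/10


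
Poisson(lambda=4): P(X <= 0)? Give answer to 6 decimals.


P(X<=0) = e^(-4)*4^0/0!
≈ 0.0183156389
≈ 0.018316

0.018316


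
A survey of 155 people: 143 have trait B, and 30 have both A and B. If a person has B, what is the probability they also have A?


P(A|B) = P(A∩B)/P(B) = (30/155)/(143/155) = 30/143

30/143


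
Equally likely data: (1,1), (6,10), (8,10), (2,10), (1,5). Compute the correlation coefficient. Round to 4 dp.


Cov(X,Y) = 7.2800, Var(X) = 8.2400, Var(Y) = 13.3600
rho = Cov/(sqrt(VarX)*sqrt(VarY)) = 0.6938

0.6938


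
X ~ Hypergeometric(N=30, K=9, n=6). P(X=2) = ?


P(X=2) = C(9,2)*C(21,4) / C(30,6)
= 36*5985 / 593775
= 215460/593775 = 684/1885

684/1885


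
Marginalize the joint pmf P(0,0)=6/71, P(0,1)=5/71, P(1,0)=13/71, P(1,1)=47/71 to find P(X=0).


P(X=0) = P(0,0)+P(0,1) = 6/71 + 5/71 = 11/71

11/71


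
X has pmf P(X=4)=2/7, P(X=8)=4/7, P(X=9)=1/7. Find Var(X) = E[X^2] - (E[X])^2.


E[X] = 7, E[X^2] = 369/7
Var(X) = E[X^2] - (E[X])^2 = 369/7 - (7)^2 = 26/7

26/7


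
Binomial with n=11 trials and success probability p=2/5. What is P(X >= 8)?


P(X>=8) = P(X=8) + P(X=9) + P(X=10) + P(X=11)
= 228096/9765625 + 50688/9765625 + 33792/48828125 + 2048/48828125
= 285952/9765625

285952/9765625


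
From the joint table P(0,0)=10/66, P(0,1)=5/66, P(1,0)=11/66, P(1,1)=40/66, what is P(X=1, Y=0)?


Read from table: P(X=1, Y=0) = 11/66 = 1/6

1/6


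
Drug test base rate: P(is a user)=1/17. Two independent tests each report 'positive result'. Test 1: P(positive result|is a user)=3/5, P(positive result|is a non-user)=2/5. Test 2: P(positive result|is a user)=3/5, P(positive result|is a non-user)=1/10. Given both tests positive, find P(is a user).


After test 1: P(+) = 3/5*1/17 + 2/5*16/17 = 7/17
P(B|+) = (3/85)/(7/17) = 3/35
After test 2 (use post1 as new prior): P(+) = 3/5*3/35 + 1/10*32/35 = 1/7
P(B|+,+) = (9/175)/(1/7) = 9/25

9/25


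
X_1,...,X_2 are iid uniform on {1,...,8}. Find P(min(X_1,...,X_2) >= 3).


P(min >= 3) = P(all X_i >= 3) = (P(X_1 >= 3))^2
= (6/8)^2 = (3/4)^2 = 9/16

9/16


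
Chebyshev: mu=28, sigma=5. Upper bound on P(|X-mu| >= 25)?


k = 25/5 = 5
Chebyshev: P(|X-mu| >= k*sigma) <= 1/k^2 = 1/5^2 = 1/25

1/25


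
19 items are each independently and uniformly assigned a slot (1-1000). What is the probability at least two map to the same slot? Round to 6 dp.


P(all different) = prod((1000-i)/1000 for i=0..18) = 0.841925
P(at least one match) = 1 - 0.841925 = 0.158075

0.158075


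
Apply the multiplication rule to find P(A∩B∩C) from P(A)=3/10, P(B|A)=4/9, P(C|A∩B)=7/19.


P(A∩B∩C) = P(A) * P(B|A) * P(C|A∩B)
= 3/10 * 4/9 * 7/19
= 2/15 * 7/19 = 14/285

14/285


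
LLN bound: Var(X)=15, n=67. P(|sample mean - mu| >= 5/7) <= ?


Var(Xbar) = Var(X)/n = 15/67
Chebyshev: P(|Xbar-mu| >= 5/7) <= Var(Xbar)/(5/7)^2 = (15/67)/(25/49) = 147/335

147/335


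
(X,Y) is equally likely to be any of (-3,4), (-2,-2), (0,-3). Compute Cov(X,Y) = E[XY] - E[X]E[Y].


E[X]=-5/3, E[Y]=-1/3, E[XY]=-8/3
Cov(X,Y) = E[XY] - E[X]E[Y] = -8/3 + 5/3*-1/3 = -29/9

-29/9


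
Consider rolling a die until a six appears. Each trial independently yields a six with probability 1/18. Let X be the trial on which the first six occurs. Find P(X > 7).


P(X > 7) = P(first 7 trials all fail) = (1-p)^7 = (17/18)^7 = 410338673/612220032

410338673/612220032


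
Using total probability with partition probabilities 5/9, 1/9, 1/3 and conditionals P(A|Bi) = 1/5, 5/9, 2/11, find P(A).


P(A) = P(A|B1)P(B1) + P(A|B2)P(B2) + P(A|B3)P(B3)
= 1/5*5/9 + 5/9*1/9 + 2/11*1/3
= 1/9 + 5/81 + 2/33 = 208/891

208/891


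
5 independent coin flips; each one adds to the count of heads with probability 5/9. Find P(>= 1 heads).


P(at least one) = 1 - P(none)
P(none) = (1 - 5/9)^5 = (4/9)^5 = 1024/59049
P(at least one) = 1 - 1024/59049 = 58025/59049

58025/59049


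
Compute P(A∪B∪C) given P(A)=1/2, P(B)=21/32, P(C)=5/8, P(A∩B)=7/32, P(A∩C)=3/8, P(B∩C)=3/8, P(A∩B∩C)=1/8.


P(A∪B∪C) = P(A)+P(B)+P(C) - P(AB)-P(AC)-P(BC) + P(ABC)
= 1/2+21/32+5/8 - 7/32-3/8-3/8 + 1/8
= 15/16

15/16


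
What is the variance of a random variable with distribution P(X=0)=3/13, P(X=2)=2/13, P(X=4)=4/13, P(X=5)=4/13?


E[X] = 40/13, E[X^2] = 172/13
Var(X) = E[X^2] - (E[X])^2 = 172/13 - (40/13)^2 = 636/169

636/169


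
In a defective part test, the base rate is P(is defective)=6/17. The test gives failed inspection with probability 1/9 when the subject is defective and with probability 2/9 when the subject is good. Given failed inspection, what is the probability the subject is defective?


P(A) = P(A|B)P(B) + P(A|B')P(B') = 1/9*6/17 + 2/9*11/17 = 28/153
P(B|A) = P(A|B)P(B)/P(A) = (2/51)/(28/153) = 3/14

3/14


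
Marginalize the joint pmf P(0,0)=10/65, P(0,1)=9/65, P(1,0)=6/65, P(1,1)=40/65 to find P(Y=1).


P(Y=1) = P(0,1)+P(1,1) = 9/65 + 40/65 = 49/65

49/65


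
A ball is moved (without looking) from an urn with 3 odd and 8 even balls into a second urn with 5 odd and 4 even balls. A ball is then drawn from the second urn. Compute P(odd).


P(transfer odd) = 3/11; P(transfer even) = 8/11
If odd transferred: Urn II has 6 odd of 10, so P(odd|odd moved) = 3/5
If even transferred: Urn II has 5 odd of 10, so P(odd|even moved) = 1/2
By total probability: P(odd) = 3/11*3/5 + 8/11*1/2 = 29/55

29/55


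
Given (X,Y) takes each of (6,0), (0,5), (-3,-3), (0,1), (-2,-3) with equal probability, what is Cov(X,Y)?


E[X]=1/5, E[Y]=0, E[XY]=3
Cov(X,Y) = E[XY] - E[X]E[Y] = 3 - 1/5*0 = 3

3


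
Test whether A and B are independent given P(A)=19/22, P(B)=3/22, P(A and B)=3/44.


P(A)*P(B) = 19/22*3/22 = 57/484
P(A∩B) = 3/44 != 57/484, so not independent

No, A and B are not independent


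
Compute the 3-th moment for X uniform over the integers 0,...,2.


E[X^3] = (1/3) * sum(x^3 for x=0..2)
= 9/3 = 3

3


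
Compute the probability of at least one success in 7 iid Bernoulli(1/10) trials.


P(at least one) = 1 - P(none)
P(none) = (1 - 1/10)^7 = (9/10)^7 = 4782969/10000000
P(at least one) = 1 - 4782969/10000000 = 5217031/10000000

5217031/10000000


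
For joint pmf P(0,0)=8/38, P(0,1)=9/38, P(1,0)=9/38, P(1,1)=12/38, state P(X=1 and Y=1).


Read from table: P(X=1, Y=1) = 12/38 = 6/19

6/19


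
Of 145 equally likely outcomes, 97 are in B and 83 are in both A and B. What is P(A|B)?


P(A|B) = P(A∩B)/P(B) = (83/145)/(97/145) = 83/97

83/97


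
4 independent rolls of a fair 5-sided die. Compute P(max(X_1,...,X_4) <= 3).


P(max <= 3) = P(all X_i <= 3) = (P(X_1 <= 3))^4
= (3/5)^4 = 81/625

81/625


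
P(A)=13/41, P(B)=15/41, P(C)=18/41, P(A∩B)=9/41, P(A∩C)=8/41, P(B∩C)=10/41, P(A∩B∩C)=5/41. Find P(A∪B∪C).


P(A∪B∪C) = P(A)+P(B)+P(C) - P(AB)-P(AC)-P(BC) + P(ABC)
= 13/41+15/41+18/41 - 9/41-8/41-10/41 + 5/41
= 24/41

24/41


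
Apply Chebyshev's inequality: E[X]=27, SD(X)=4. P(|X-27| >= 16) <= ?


k = 16/4 = 4
Chebyshev: P(|X-mu| >= k*sigma) <= 1/k^2 = 1/4^2 = 1/16

1/16


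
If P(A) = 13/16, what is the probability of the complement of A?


P(A') = 1 - P(A) = 1 - 13/16 = 3/16

3/16


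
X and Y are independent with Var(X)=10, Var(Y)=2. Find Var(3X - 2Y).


Independence => Cov(X,Y)=0
Var(3X - 2Y) = 3^2*Var(X) + (-2)^2*Var(Y)
= 9*10 + 4*2 = 98

98


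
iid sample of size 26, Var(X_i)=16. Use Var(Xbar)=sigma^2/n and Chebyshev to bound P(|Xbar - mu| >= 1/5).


Var(Xbar) = Var(X)/n = 16/26
Chebyshev: P(|Xbar-mu| >= 1/5) <= Var(Xbar)/(1/5)^2 = (8/13)/(1/25) = 200/13
Bound exceeds 1, so trivial bound: 1

1


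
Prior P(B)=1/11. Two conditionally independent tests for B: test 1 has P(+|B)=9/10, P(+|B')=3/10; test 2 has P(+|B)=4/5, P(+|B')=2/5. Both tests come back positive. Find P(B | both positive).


After test 1: P(+) = 9/10*1/11 + 3/10*10/11 = 39/110
P(B|+) = (9/110)/(39/110) = 3/13
After test 2 (use post1 as new prior): P(+) = 4/5*3/13 + 2/5*10/13 = 32/65
P(B|+,+) = (12/65)/(32/65) = 3/8

3/8


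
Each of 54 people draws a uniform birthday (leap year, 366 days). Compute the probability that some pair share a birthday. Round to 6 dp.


P(all different) = prod((366-i)/366 for i=0..53) = 0.016316
P(at least one match) = 1 - 0.016316 = 0.983684

0.983684


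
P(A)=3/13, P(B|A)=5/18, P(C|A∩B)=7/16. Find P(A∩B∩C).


P(A∩B∩C) = P(A) * P(B|A) * P(C|A∩B)
= 3/13 * 5/18 * 7/16
= 5/78 * 7/16 = 35/1248

35/1248


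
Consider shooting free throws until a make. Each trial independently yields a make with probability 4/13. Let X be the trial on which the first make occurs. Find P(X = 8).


P(X=8) = (1-p)^7 * p = (9/13)^7 * 4/13
= 4782969/62748517 * 4/13 = 19131876/815730721

19131876/815730721


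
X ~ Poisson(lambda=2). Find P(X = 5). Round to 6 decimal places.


P(X=5) = e^(-2) * 2^5 / 5!
≈ 0.1353352832 * 32 / 120
≈ 0.036089

0.036089


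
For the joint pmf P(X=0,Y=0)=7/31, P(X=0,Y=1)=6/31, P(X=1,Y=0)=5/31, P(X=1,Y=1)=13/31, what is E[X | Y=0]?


P(Y=0) = 12/31
E[X|Y=0] = (0*7 + 1*5)/12 = 5/12

5/12


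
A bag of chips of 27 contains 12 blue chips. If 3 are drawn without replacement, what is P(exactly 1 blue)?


P(X=1) = C(12,1)*C(15,2) / C(27,3)
= 12*105 / 2925
= 1260/2925 = 28/65

28/65


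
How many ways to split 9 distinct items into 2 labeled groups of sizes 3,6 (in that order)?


9! = 362880
Denominator: 3!=6 * 6!=720
Coefficient = 362880 / 4320 = 84

84


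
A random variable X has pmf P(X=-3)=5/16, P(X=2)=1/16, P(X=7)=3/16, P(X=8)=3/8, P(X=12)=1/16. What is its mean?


E[X] = sum(x * P(x))
= -3*5/16 + 2*1/16 + 7*3/16 + 8*3/8 + 12*1/16
= 17/4

17/4


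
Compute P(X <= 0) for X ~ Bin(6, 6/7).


P(X<=0) = P(X=0)
= 1/117649
= 1/117649

1/117649


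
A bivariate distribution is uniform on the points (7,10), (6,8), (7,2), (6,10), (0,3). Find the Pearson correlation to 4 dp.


Cov(X,Y) = 4.0800, Var(X) = 6.9600, Var(Y) = 11.8400
rho = Cov/(sqrt(VarX)*sqrt(VarY)) = 0.4494

0.4494


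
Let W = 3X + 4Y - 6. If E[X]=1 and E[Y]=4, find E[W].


E[3X + 4Y - 6] = 3*E[X] + 4*E[Y] - 6
= (3)*(1) + (4)*(4) + (-6)
= 3 + 16 - 6 = 13

13
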